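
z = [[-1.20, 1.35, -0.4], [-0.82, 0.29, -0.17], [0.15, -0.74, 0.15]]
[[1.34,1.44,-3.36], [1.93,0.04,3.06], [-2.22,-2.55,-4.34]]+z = [[0.14, 2.79, -3.76], [1.11, 0.33, 2.89], [-2.07, -3.29, -4.19]]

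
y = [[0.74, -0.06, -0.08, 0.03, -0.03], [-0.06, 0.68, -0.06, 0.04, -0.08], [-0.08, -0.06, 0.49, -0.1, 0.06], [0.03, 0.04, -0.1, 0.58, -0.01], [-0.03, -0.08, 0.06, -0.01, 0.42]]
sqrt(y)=[[0.86, -0.04, -0.05, 0.02, -0.02], [-0.04, 0.82, -0.04, 0.02, -0.05], [-0.05, -0.04, 0.69, -0.07, 0.04], [0.02, 0.02, -0.07, 0.76, -0.0], [-0.02, -0.05, 0.04, -0.00, 0.64]]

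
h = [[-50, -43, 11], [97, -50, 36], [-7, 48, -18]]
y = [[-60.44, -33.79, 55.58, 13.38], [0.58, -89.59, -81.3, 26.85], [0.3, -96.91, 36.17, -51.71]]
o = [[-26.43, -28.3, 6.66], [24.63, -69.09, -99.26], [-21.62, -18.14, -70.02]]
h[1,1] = -50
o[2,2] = -70.02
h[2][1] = 48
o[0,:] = [-26.43, -28.3, 6.66]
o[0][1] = -28.3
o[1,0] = 24.63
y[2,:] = [0.3, -96.91, 36.17, -51.71]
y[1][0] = 0.58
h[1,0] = 97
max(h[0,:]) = 11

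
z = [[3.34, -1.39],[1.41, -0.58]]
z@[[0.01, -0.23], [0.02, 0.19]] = [[0.01, -1.03], [0.0, -0.43]]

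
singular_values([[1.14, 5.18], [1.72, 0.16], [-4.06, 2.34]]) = [5.76, 4.46]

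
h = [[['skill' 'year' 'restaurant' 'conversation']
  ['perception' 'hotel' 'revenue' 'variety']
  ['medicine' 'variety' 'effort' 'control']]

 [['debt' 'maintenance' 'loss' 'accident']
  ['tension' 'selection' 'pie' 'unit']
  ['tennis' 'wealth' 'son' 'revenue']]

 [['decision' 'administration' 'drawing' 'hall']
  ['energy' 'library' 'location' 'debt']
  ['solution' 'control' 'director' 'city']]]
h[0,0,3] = 'conversation'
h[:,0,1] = ['year', 'maintenance', 'administration']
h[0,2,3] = 'control'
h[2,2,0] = 'solution'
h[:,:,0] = [['skill', 'perception', 'medicine'], ['debt', 'tension', 'tennis'], ['decision', 'energy', 'solution']]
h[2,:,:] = [['decision', 'administration', 'drawing', 'hall'], ['energy', 'library', 'location', 'debt'], ['solution', 'control', 'director', 'city']]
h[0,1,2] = 'revenue'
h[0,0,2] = 'restaurant'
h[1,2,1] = 'wealth'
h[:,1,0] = ['perception', 'tension', 'energy']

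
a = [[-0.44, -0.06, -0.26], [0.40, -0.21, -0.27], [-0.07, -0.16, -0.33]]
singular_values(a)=[0.61, 0.56, 0.0]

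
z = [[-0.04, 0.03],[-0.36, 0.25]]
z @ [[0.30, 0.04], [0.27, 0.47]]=[[-0.00, 0.01], [-0.04, 0.1]]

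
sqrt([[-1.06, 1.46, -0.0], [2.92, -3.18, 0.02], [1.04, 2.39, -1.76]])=[[(0.33+0.58j),0.14-0.66j,0.00-0.00j], [(0.29-1.32j),(0.13+1.53j),0.00-0.01j], [(0.53-1.16j),0.23-1.07j,0.00+1.32j]]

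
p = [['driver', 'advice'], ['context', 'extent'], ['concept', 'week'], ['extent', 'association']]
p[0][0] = 'driver'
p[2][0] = 'concept'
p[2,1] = 'week'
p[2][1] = 'week'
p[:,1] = ['advice', 'extent', 'week', 'association']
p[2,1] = 'week'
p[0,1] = 'advice'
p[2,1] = 'week'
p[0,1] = 'advice'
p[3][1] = 'association'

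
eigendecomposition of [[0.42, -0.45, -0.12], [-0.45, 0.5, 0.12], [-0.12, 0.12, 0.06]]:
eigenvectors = [[0.66,-0.74,-0.12],[-0.72,-0.60,-0.35],[-0.19,-0.32,0.93]]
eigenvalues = [0.94, 0.01, 0.03]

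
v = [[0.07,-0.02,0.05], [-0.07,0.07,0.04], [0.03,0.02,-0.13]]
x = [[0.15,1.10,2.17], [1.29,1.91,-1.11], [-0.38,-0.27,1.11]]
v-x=[[-0.08, -1.12, -2.12], [-1.36, -1.84, 1.15], [0.41, 0.29, -1.24]]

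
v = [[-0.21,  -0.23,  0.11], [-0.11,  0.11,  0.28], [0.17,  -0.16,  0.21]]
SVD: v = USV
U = [[-0.64,0.54,0.54], [-0.58,0.13,-0.81], [-0.51,-0.83,0.23]]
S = [0.39, 0.28, 0.28]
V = [[0.28, 0.42, -0.86], [-0.96, 0.08, -0.28], [0.05, -0.90, -0.42]]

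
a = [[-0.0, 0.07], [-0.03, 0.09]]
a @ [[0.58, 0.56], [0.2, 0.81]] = [[0.01, 0.06], [0.00, 0.06]]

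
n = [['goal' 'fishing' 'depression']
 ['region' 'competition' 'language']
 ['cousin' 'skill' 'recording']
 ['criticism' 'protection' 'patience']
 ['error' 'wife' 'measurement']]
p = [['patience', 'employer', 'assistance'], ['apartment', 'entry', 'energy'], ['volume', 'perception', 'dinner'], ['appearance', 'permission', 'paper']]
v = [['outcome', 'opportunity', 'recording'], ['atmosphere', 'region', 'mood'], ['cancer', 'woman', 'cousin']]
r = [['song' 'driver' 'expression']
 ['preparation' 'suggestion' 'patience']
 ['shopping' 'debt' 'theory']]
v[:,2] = ['recording', 'mood', 'cousin']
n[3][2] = 'patience'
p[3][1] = 'permission'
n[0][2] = 'depression'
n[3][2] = 'patience'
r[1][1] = 'suggestion'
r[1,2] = 'patience'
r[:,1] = ['driver', 'suggestion', 'debt']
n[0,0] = 'goal'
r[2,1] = 'debt'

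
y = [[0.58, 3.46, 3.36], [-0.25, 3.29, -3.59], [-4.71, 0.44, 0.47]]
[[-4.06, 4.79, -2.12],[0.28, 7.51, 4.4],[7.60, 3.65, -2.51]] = y@[[-1.70, -0.64, 0.46], [-0.49, 1.84, 0.28], [-0.41, -0.36, -1.00]]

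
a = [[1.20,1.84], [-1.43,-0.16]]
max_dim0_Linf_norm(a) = 1.84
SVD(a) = [[-0.88,0.47], [0.47,0.88]] @ diag([2.4259284021367624, 1.0054707294129321]) @ [[-0.71, -0.7], [-0.70, 0.71]]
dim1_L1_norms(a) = [3.04, 1.59]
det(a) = 2.44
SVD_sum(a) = [[1.53, 1.51], [-0.81, -0.79]] + [[-0.33, 0.33], [-0.62, 0.63]]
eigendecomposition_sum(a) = [[(0.6+0.62j), (0.92-0.32j)],[(-0.72+0.25j), -0.08+0.86j]] + [[0.60-0.62j, (0.92+0.32j)], [(-0.72-0.25j), (-0.08-0.86j)]]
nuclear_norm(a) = 3.43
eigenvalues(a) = [(0.52+1.47j), (0.52-1.47j)]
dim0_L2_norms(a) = [1.87, 1.85]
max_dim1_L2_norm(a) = 2.2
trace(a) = 1.04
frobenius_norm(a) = 2.63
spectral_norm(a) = 2.43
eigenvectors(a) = [[(0.75+0j), 0.75-0.00j],[-0.28+0.60j, -0.28-0.60j]]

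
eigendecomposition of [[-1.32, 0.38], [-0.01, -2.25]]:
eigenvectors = [[1.0, -0.38], [-0.01, 0.93]]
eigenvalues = [-1.32, -2.25]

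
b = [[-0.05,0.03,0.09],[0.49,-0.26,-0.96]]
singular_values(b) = [1.11, 0.01]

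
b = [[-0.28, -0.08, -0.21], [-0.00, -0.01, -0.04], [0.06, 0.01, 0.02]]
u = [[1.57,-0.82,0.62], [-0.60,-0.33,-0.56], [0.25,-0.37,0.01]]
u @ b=[[-0.4, -0.11, -0.28], [0.13, 0.05, 0.13], [-0.07, -0.02, -0.04]]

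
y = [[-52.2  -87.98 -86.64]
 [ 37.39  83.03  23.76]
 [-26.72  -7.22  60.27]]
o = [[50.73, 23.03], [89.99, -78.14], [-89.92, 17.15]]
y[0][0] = -52.2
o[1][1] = -78.14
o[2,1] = 17.15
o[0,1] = 23.03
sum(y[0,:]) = -226.82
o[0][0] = 50.73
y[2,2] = 60.27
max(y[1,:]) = 83.03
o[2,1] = 17.15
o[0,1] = 23.03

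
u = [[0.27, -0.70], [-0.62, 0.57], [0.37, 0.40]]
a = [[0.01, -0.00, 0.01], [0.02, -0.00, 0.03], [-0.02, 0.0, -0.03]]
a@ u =[[0.01,-0.0], [0.02,-0.0], [-0.02,0.0]]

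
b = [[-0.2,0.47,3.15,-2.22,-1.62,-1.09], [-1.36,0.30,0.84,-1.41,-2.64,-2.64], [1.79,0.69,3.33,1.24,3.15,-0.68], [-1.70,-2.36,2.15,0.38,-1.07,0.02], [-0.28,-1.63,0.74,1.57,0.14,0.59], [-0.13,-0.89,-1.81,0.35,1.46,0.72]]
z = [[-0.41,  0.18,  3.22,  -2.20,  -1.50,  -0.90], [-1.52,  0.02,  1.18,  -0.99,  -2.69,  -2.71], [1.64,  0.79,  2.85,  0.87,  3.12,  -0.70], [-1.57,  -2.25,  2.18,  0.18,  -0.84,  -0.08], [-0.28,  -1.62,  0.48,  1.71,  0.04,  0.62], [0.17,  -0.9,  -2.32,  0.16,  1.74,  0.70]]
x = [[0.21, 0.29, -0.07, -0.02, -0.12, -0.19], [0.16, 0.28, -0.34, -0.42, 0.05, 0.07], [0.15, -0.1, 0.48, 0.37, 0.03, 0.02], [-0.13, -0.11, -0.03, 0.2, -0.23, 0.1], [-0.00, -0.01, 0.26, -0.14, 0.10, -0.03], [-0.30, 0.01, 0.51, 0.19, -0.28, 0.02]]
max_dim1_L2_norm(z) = 4.73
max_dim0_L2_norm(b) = 5.49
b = x + z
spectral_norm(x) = 1.04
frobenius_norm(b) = 9.57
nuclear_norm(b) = 19.04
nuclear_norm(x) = 2.57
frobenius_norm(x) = 1.30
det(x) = 0.00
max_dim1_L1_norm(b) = 10.88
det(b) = -76.38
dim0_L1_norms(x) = [0.95, 0.8, 1.69, 1.34, 0.81, 0.43]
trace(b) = 4.67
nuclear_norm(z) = 19.14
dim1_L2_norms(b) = [4.35, 4.31, 5.17, 3.79, 2.47, 2.62]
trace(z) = 3.38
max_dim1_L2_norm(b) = 5.17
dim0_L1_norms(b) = [5.46, 6.34, 12.02, 7.17, 10.08, 5.74]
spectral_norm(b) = 6.41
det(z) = -112.61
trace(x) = 1.29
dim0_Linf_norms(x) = [0.3, 0.29, 0.51, 0.42, 0.28, 0.19]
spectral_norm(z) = 6.65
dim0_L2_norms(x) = [0.45, 0.43, 0.82, 0.64, 0.4, 0.23]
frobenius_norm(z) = 9.44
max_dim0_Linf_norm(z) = 3.22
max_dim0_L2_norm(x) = 0.82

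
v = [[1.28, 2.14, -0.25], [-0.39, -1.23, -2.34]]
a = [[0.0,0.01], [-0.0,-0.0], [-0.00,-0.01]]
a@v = [[-0.00, -0.01, -0.02], [0.00, 0.0, 0.00], [0.00, 0.01, 0.02]]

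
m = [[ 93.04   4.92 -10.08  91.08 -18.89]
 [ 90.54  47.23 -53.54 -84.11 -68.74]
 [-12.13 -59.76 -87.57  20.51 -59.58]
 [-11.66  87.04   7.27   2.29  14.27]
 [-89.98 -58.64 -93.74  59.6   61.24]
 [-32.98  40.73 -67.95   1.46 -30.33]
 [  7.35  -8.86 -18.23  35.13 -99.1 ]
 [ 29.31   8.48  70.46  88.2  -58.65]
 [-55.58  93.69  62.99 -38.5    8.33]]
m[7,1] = 8.48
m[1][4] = -68.74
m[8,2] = 62.99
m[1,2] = -53.54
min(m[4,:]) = -93.74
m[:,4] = [-18.89, -68.74, -59.58, 14.27, 61.24, -30.33, -99.1, -58.65, 8.33]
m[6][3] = 35.13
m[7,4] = -58.65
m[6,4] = -99.1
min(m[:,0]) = -89.98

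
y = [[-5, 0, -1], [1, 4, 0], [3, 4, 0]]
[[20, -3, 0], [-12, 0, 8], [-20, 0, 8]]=y @ [[-4, 0, 0], [-2, 0, 2], [0, 3, 0]]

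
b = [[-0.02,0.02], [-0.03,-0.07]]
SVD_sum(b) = [[0.0, 0.01], [-0.03, -0.07]] + [[-0.02, 0.01], [-0.0, 0.0]]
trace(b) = -0.09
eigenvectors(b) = [[0.71, -0.55],  [-0.71, 0.83]]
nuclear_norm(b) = 0.10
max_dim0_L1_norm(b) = 0.09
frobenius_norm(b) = 0.08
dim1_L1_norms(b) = [0.04, 0.1]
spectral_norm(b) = 0.08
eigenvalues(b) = [-0.04, -0.05]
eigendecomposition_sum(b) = [[-0.12, -0.08], [0.12, 0.08]] + [[0.10, 0.1],[-0.15, -0.15]]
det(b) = 0.00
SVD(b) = [[-0.15, 0.99], [0.99, 0.15]] @ diag([0.07697324827289893, 0.025983053136971076]) @ [[-0.35, -0.94], [-0.94, 0.35]]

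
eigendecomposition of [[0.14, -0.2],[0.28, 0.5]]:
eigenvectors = [[0.49-0.42j, (0.49+0.42j)], [(-0.76+0j), -0.76-0.00j]]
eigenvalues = [(0.32+0.15j), (0.32-0.15j)]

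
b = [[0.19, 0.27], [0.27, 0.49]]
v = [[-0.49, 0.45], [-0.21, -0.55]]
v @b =[[0.03,0.09], [-0.19,-0.33]]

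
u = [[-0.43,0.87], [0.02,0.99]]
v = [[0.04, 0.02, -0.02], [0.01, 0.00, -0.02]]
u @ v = [[-0.01, -0.01, -0.01], [0.01, 0.00, -0.02]]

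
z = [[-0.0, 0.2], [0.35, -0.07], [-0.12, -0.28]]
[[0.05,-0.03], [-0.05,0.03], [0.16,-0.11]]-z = [[0.05,-0.23], [-0.4,0.10], [0.28,0.17]]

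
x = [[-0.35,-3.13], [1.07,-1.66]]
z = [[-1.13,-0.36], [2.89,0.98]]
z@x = [[0.01, 4.13], [0.04, -10.67]]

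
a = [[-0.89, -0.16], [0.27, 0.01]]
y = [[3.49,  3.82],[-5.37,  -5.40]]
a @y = [[-2.25, -2.54], [0.89, 0.98]]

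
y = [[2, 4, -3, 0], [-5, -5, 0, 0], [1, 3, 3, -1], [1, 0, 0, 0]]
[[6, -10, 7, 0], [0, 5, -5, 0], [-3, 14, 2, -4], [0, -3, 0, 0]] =y @ [[0, -3, 0, 0], [0, 2, 1, 0], [-2, 4, -1, 0], [-3, 1, -2, 4]]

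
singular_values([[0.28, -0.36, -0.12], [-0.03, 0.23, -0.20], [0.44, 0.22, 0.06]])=[0.52, 0.48, 0.24]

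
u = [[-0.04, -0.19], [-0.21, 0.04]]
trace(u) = 0.00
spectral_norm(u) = 0.21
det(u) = -0.04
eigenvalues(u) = [-0.2, 0.2]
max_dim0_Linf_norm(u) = 0.21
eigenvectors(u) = [[-0.76, 0.61],  [-0.65, -0.79]]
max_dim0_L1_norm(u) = 0.25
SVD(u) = [[-0.10,-1.00], [-1.0,0.10]] @ diag([0.21396078054371143, 0.19396078054371135]) @ [[1.0, -0.10], [0.10, 1.0]]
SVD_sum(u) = [[-0.02, 0.0], [-0.21, 0.02]] + [[-0.02, -0.19], [0.0, 0.02]]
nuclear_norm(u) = 0.41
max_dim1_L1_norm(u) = 0.25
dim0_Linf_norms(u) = [0.21, 0.19]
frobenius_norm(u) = 0.29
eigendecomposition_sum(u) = [[-0.12, -0.09], [-0.1, -0.08]] + [[0.08, -0.09],  [-0.1, 0.12]]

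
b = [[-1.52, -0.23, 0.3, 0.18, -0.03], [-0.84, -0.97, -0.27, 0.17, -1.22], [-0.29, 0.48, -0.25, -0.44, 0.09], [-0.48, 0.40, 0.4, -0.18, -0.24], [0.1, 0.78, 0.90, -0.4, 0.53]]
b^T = [[-1.52,-0.84,-0.29,-0.48,0.1], [-0.23,-0.97,0.48,0.40,0.78], [0.30,-0.27,-0.25,0.4,0.9], [0.18,0.17,-0.44,-0.18,-0.40], [-0.03,-1.22,0.09,-0.24,0.53]]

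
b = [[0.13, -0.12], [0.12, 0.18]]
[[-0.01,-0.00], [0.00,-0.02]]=b @ [[-0.03, -0.06], [0.03, -0.05]]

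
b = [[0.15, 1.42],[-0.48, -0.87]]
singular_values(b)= [1.71, 0.32]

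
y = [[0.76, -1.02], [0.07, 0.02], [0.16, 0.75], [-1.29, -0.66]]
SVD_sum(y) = [[0.13, 0.08], [0.06, 0.04], [0.44, 0.25], [-1.26, -0.72]] + [[0.63, -1.1],  [0.01, -0.02],  [-0.28, 0.5],  [-0.03, 0.06]]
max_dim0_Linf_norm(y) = 1.29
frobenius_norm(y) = 2.08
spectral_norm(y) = 1.54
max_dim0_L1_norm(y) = 2.45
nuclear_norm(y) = 2.93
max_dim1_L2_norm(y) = 1.45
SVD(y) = [[-0.10, 0.91], [-0.05, 0.01], [-0.33, -0.41], [0.94, -0.05]] @ diag([1.5443485283738414, 1.3878355892934693]) @ [[-0.87, -0.5],[0.5, -0.87]]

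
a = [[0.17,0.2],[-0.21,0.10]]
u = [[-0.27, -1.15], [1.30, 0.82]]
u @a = [[0.20,  -0.17],[0.05,  0.34]]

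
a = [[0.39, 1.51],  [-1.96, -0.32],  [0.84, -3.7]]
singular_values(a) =[4.05, 2.1]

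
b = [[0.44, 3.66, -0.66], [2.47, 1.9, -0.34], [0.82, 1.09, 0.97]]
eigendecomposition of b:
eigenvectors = [[0.84, -0.62, 0.08], [-0.55, -0.67, 0.19], [-0.03, -0.41, 0.98]]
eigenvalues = [-1.92, 3.97, 1.26]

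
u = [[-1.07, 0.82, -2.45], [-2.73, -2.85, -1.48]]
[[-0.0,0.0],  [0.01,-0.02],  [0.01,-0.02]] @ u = [[0.00, 0.00, 0.0], [0.04, 0.07, 0.01], [0.04, 0.07, 0.01]]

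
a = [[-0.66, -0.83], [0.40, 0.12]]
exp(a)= [[0.41, -0.61], [0.30, 0.98]]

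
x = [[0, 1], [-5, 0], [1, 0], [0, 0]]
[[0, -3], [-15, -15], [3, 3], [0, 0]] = x @ [[3, 3], [0, -3]]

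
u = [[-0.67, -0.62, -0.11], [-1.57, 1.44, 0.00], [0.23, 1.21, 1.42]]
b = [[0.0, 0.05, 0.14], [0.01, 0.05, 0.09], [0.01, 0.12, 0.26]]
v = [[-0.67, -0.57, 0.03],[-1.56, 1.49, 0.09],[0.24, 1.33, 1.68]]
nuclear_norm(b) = 0.36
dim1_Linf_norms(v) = [0.67, 1.56, 1.68]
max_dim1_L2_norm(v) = 2.16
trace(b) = 0.31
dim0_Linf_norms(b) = [0.01, 0.12, 0.26]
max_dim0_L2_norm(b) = 0.31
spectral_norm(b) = 0.34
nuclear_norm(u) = 4.70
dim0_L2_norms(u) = [1.72, 1.98, 1.42]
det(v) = -3.18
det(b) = 0.00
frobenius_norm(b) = 0.34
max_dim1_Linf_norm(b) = 0.26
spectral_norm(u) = 2.36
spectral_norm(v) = 2.54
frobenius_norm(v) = 3.18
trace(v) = 2.50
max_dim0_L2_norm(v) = 2.08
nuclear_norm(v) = 5.02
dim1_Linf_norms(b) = [0.14, 0.09, 0.26]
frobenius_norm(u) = 2.99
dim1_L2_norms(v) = [0.88, 2.16, 2.16]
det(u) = -2.51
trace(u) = 2.19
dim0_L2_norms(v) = [1.71, 2.08, 1.68]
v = u + b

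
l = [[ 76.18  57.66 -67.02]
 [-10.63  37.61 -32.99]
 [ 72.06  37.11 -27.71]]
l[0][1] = 57.66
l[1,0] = -10.63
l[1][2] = -32.99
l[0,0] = 76.18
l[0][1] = 57.66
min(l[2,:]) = -27.71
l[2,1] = 37.11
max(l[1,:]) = 37.61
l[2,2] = -27.71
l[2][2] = -27.71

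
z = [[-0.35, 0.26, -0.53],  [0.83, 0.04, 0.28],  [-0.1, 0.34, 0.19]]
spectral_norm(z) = 1.04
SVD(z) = [[-0.58, 0.64, 0.50],[0.81, 0.48, 0.33],[-0.03, 0.60, -0.80]] @ diag([1.036514012624491, 0.4160690703659794, 0.39258786318207245]) @ [[0.85, -0.12, 0.51],[0.27, 0.94, -0.22],[0.45, -0.33, -0.83]]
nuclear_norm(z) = 1.85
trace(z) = -0.12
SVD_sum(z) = [[-0.51, 0.07, -0.31], [0.72, -0.1, 0.43], [-0.03, 0.00, -0.02]] + [[0.07,0.25,-0.06], [0.05,0.19,-0.04], [0.07,0.23,-0.06]] + [[0.09, -0.06, -0.16], [0.06, -0.04, -0.11], [-0.14, 0.1, 0.26]]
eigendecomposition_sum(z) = [[-0.46-0.00j,0.25-0.00j,(-0.3+0j)], [(0.49+0j),-0.26+0.00j,(0.32-0j)], [-0.20-0.00j,(0.11-0j),(-0.13+0j)]] + [[(0.06+0.1j), (0.01+0.11j), -0.11+0.03j], [0.17-0.02j, 0.15+0.05j, -0.02+0.18j], [0.05-0.17j, (0.12-0.12j), 0.16+0.10j]] + [[(0.06-0.1j),(0.01-0.11j),-0.11-0.03j], [(0.17+0.02j),0.15-0.05j,-0.02-0.18j], [(0.05+0.17j),0.12+0.12j,0.16-0.10j]]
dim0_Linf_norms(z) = [0.83, 0.34, 0.53]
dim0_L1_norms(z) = [1.28, 0.64, 1.0]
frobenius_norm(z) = 1.18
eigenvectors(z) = [[0.66+0.00j, (-0.29+0.3j), -0.29-0.30j], [(-0.7+0j), (0.26+0.57j), (0.26-0.57j)], [(0.29+0j), (0.66+0j), (0.66-0j)]]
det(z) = -0.17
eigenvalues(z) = [(-0.86+0j), (0.37+0.25j), (0.37-0.25j)]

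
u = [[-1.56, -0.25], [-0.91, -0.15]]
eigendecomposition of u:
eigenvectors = [[-0.86, 0.16], [-0.5, -0.99]]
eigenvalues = [-1.71, -0.0]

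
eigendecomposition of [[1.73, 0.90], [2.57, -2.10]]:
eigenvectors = [[0.86, -0.20], [0.51, 0.98]]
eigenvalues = [2.26, -2.63]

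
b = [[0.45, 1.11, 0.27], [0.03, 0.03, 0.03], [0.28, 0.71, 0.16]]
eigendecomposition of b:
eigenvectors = [[-0.85, -0.78, 0.63], [-0.06, 0.17, -0.44], [-0.52, 0.60, 0.64]]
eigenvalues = [0.7, -0.0, -0.06]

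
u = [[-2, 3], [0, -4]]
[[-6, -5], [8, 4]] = u @[[0, 1], [-2, -1]]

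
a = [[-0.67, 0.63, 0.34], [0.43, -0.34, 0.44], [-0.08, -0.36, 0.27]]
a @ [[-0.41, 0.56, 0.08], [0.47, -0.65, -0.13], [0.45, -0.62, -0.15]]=[[0.72,-1.00,-0.19], [-0.14,0.19,0.01], [-0.01,0.02,-0.0]]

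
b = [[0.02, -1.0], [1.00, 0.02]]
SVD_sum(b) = [[0.00,-1.00], [0.00,0.02]] + [[0.02, 0.00], [1.0, 0.0]]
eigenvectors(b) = [[(0.71+0j),(0.71-0j)], [0.00-0.71j,0.00+0.71j]]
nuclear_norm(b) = 2.00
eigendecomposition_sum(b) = [[0.01+0.50j, -0.50+0.01j], [(0.5-0.01j), 0.01+0.50j]] + [[0.01-0.50j, (-0.5-0.01j)],[(0.5+0.01j), 0.01-0.50j]]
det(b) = 1.00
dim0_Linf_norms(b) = [1.0, 1.0]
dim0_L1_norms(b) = [1.02, 1.02]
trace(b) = 0.04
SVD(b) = [[-1.0, -0.02], [0.02, -1.0]] @ diag([1.0001999800039991, 1.000199980003999]) @ [[0.00, 1.0], [-1.0, -0.0]]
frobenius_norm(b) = 1.41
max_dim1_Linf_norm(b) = 1.0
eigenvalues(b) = [(0.02+1j), (0.02-1j)]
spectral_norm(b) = 1.00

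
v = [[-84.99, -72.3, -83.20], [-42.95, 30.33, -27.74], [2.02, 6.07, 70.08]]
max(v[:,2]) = 70.08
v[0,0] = -84.99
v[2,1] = 6.07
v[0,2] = -83.2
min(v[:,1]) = -72.3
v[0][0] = -84.99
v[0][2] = -83.2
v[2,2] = 70.08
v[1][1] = 30.33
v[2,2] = 70.08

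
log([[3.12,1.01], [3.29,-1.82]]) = [[1.27+0.31j, (0.07-0.52j)], [0.23-1.68j, (0.93+2.83j)]]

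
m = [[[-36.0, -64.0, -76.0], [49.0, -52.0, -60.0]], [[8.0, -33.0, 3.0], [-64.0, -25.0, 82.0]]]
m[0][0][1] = -64.0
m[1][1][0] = -64.0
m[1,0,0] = 8.0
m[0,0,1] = -64.0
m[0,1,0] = 49.0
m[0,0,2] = -76.0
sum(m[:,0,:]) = -198.0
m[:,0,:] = [[-36.0, -64.0, -76.0], [8.0, -33.0, 3.0]]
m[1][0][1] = -33.0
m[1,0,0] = 8.0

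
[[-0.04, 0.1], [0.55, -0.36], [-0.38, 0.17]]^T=[[-0.04, 0.55, -0.38],[0.1, -0.36, 0.17]]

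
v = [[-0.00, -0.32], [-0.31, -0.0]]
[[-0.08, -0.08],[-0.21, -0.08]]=v @ [[0.67, 0.25],  [0.25, 0.25]]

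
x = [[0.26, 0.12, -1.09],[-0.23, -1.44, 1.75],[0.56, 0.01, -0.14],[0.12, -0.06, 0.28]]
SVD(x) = [[-0.4, -0.66, 0.59], [0.91, -0.34, 0.24], [-0.08, -0.67, -0.67], [0.10, -0.06, -0.38]] @ diag([2.4961867764269963, 0.6566223398956683, 0.4761288480452975]) @ [[-0.14,-0.55,0.83], [-0.72,0.63,0.29], [-0.68,-0.56,-0.48]]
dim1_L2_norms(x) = [1.13, 2.28, 0.58, 0.31]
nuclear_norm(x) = 3.63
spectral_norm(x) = 2.50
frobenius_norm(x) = 2.62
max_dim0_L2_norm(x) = 2.09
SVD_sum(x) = [[0.14,0.55,-0.83], [-0.31,-1.23,1.87], [0.03,0.11,-0.16], [-0.03,-0.13,0.20]] + [[0.31,-0.27,-0.13],[0.16,-0.14,-0.07],[0.32,-0.28,-0.13],[0.03,-0.03,-0.01]] + [[-0.19, -0.16, -0.13],[-0.08, -0.06, -0.06],[0.22, 0.18, 0.15],[0.12, 0.10, 0.09]]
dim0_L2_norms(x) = [0.67, 1.45, 2.09]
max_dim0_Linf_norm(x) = 1.75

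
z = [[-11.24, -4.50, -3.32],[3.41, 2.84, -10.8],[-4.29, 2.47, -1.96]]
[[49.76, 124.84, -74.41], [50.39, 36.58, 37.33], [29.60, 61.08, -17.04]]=z @ [[-3.51, -10.21, 5.87], [1.65, 2.21, 2.56], [-5.34, -6.03, -0.93]]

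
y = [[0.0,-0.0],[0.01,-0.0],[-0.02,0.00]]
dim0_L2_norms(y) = [0.02, 0.0]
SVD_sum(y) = [[0.0, 0.00], [0.01, 0.0], [-0.02, 0.0]] + [[-0.0,0.00],[-0.0,-0.0],[-0.0,-0.00]]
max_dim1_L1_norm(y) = 0.02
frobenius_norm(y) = 0.02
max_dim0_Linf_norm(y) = 0.02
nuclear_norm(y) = 0.02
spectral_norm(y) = 0.02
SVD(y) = [[0.00, -0.45],[-0.45, 0.8],[0.89, 0.40]] @ diag([0.022360679774997897, -0.0]) @ [[-1.00, -0.0], [0.0, 1.0]]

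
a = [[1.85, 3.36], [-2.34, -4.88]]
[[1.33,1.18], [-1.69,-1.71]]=a@[[0.68, 0.02],[0.02, 0.34]]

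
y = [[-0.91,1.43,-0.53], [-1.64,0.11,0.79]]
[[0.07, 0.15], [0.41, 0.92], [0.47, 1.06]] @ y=[[-0.31, 0.12, 0.08],[-1.88, 0.69, 0.51],[-2.17, 0.79, 0.59]]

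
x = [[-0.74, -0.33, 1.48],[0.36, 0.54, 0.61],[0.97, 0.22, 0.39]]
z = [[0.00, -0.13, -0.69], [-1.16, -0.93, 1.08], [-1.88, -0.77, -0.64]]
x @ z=[[-2.40, -0.74, -0.79], [-1.77, -1.02, -0.06], [-0.99, -0.63, -0.68]]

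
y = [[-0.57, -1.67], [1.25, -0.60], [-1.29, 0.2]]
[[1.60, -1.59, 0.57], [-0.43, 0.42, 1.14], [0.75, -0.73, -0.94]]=y @ [[-0.69,0.68,0.64], [-0.72,0.72,-0.56]]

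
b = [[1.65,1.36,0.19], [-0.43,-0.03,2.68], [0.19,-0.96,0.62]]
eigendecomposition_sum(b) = [[1.47+0.00j, 0.43+0.00j, (1.32+0j)], [(0.02+0j), 0j, (0.01+0j)], [0.25+0.00j, 0.07+0.00j, 0.22+0.00j]] + [[0.09+0.11j, 0.47-0.30j, -0.56-0.61j],[(-0.22+0.03j), -0.02+0.90j, (1.33-0.21j)],[-0.03-0.13j, -0.52+0.04j, (0.2+0.75j)]] + [[0.09-0.11j, 0.47+0.30j, -0.56+0.61j], [(-0.22-0.03j), -0.02-0.90j, (1.33+0.21j)], [(-0.03+0.13j), (-0.52-0.04j), (0.2-0.75j)]]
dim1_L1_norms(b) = [3.2, 3.14, 1.77]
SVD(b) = [[0.14, -0.97, -0.2], [-0.96, -0.19, 0.23], [-0.26, 0.16, -0.95]] @ diag([2.798970063487136, 2.169937197218811, 0.8807037775716554]) @ [[0.21, 0.17, -0.96], [-0.69, -0.68, -0.27], [-0.70, 0.72, -0.03]]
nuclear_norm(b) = 5.85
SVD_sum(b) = [[0.08, 0.07, -0.38], [-0.57, -0.45, 2.58], [-0.15, -0.12, 0.69]] + [[1.44, 1.42, 0.56], [0.28, 0.27, 0.11], [-0.24, -0.24, -0.09]] + [[0.12, -0.13, 0.01], [-0.14, 0.14, -0.01], [0.58, -0.60, 0.02]]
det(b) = 5.35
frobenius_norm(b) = 3.65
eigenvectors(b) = [[0.99+0.00j, 0.26+0.39j, 0.26-0.39j], [0.01+0.00j, (-0.76+0j), (-0.76-0j)], [(0.16+0j), -0.04-0.44j, (-0.04+0.44j)]]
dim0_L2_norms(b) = [1.72, 1.66, 2.76]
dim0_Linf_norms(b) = [1.65, 1.36, 2.68]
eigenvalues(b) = [(1.7+0j), (0.27+1.75j), (0.27-1.75j)]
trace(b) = 2.24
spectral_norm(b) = 2.80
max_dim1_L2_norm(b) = 2.71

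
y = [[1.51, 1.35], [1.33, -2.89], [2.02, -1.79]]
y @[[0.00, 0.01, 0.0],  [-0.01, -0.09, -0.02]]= [[-0.01, -0.11, -0.03], [0.03, 0.27, 0.06], [0.02, 0.18, 0.04]]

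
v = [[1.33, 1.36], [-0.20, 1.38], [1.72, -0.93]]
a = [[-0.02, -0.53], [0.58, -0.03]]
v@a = [[0.76, -0.75],[0.80, 0.06],[-0.57, -0.88]]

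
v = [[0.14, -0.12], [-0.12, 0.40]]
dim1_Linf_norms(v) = [0.14, 0.4]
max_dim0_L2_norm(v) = 0.42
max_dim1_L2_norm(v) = 0.42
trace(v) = 0.54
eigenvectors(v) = [[-0.93, 0.36], [-0.36, -0.93]]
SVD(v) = [[-0.36,0.93], [0.93,0.36]] @ diag([0.4469180601295414, 0.09308193987045867]) @ [[-0.36, 0.93], [0.93, 0.36]]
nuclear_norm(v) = 0.54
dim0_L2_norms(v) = [0.18, 0.42]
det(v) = 0.04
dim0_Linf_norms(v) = [0.14, 0.4]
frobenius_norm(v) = 0.46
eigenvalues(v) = [0.09, 0.45]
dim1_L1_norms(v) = [0.26, 0.52]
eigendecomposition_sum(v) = [[0.08, 0.03], [0.03, 0.01]] + [[0.06, -0.15], [-0.15, 0.39]]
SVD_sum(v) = [[0.06,-0.15], [-0.15,0.39]] + [[0.08, 0.03], [0.03, 0.01]]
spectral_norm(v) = 0.45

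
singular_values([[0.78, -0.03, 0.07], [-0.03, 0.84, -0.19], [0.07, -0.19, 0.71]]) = [1.0, 0.77, 0.57]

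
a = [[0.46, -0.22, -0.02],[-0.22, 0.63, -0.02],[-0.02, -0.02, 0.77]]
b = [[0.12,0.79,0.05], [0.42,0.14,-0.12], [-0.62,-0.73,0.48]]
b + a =[[0.58,  0.57,  0.03], [0.2,  0.77,  -0.14], [-0.64,  -0.75,  1.25]]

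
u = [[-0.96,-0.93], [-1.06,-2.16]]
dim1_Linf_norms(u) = [0.96, 2.16]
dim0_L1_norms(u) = [2.02, 3.09]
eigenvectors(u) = [[0.86, 0.47],[-0.52, 0.88]]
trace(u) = -3.12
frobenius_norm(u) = 2.75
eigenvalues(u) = [-0.4, -2.72]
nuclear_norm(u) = 3.12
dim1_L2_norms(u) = [1.34, 2.41]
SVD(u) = [[-0.47, -0.88], [-0.88, 0.47]] @ diag([2.7232593415298525, 0.3994478173308692]) @ [[0.51, 0.86], [0.86, -0.51]]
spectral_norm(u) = 2.72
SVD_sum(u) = [[-0.66, -1.11],[-1.22, -2.06]] + [[-0.3, 0.18], [0.16, -0.1]]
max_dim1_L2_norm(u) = 2.41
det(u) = 1.09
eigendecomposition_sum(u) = [[-0.3, 0.16], [0.18, -0.10]] + [[-0.66,-1.09], [-1.24,-2.06]]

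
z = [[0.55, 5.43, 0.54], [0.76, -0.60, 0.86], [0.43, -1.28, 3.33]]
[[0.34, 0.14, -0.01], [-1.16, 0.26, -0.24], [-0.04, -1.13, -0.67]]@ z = [[0.29, 1.78, 0.27], [-0.54, -6.15, -1.20], [-1.17, 1.32, -3.22]]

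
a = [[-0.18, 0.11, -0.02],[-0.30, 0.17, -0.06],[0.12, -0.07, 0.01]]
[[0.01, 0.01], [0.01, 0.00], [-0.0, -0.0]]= a@[[0.02, 0.07], [0.10, 0.21], [-0.03, 0.24]]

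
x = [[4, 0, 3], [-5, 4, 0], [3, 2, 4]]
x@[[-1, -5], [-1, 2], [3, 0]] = [[5, -20], [1, 33], [7, -11]]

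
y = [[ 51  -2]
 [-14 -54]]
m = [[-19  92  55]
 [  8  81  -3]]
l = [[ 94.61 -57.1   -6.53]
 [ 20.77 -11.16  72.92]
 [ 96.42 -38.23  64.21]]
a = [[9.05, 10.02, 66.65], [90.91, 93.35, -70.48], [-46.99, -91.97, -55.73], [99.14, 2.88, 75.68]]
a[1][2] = -70.48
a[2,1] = -91.97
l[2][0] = 96.42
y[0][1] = -2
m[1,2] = -3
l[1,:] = [20.77, -11.16, 72.92]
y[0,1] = -2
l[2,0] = 96.42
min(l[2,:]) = -38.23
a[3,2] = 75.68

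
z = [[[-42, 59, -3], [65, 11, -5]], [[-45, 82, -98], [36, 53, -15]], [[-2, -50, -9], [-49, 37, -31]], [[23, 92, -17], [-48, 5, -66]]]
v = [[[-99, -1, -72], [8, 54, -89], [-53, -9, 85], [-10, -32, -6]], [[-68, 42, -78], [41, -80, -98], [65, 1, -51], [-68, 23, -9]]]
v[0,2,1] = -9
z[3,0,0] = 23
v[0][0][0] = -99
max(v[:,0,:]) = 42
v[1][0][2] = -78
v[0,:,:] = [[-99, -1, -72], [8, 54, -89], [-53, -9, 85], [-10, -32, -6]]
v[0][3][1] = -32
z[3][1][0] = -48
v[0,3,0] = -10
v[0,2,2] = 85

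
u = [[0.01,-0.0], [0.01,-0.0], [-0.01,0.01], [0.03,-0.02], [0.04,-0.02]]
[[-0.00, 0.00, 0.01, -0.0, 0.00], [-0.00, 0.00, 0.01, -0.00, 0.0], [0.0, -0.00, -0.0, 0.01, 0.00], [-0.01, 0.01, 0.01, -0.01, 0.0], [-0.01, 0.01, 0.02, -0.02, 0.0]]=u @ [[-0.27, 0.12, 0.51, -0.23, 0.17], [0.02, -0.30, 0.24, 0.30, 0.19]]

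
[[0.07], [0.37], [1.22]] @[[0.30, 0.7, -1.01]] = [[0.02, 0.05, -0.07],[0.11, 0.26, -0.37],[0.37, 0.85, -1.23]]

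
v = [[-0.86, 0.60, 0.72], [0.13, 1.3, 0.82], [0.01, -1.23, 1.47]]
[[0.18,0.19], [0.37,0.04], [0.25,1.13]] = v@[[0.09, 0.01], [0.11, -0.3], [0.26, 0.52]]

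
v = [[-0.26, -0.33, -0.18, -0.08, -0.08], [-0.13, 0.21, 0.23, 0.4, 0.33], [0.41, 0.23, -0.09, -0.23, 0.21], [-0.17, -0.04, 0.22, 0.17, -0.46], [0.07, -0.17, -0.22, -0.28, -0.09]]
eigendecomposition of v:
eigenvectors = [[-0.11+0.00j, (0.38+0j), (0.3-0.04j), 0.30+0.04j, -0.57+0.00j],[(0.4+0j), (0.37+0j), (0.08-0.05j), (0.08+0.05j), (0.7+0j)],[-0.50+0.00j, -0.75+0.00j, (-0.71+0j), (-0.71-0j), (-0.28+0j)],[0.65+0.00j, 0.32+0.00j, (0.6+0.07j), 0.60-0.07j, -0.32+0.00j],[(-0.39+0j), (-0.24+0j), (-0.17-0.04j), -0.17+0.04j, (-0.1+0j)]]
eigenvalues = [(0.29+0j), (-0.25+0j), (-0.05+0.07j), (-0.05-0.07j), (-0.01+0j)]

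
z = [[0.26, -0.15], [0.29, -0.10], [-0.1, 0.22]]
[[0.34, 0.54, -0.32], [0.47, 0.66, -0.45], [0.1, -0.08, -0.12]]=z@[[2.12,  2.56,  -2.07], [1.4,  0.82,  -1.48]]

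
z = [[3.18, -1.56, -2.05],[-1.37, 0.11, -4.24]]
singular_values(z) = [4.77, 3.72]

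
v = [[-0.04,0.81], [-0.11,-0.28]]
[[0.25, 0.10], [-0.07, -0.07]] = v @ [[-0.09, 0.3],  [0.3, 0.14]]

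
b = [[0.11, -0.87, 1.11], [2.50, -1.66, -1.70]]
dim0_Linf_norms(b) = [2.5, 1.66, 1.7]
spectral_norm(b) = 3.45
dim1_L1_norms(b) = [2.09, 5.86]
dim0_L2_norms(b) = [2.5, 1.87, 2.03]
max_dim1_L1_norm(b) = 5.86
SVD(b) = [[-0.02, 1.00],[1.00, 0.02]] @ diag([3.449412252577523, 1.4135965166086322]) @ [[0.72, -0.48, -0.5], [0.11, -0.64, 0.76]]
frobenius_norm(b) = 3.73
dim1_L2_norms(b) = [1.41, 3.45]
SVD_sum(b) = [[-0.04, 0.03, 0.03], [2.5, -1.64, -1.72]] + [[0.15,  -0.9,  1.08],[0.0,  -0.02,  0.02]]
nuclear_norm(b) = 4.86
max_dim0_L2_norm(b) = 2.5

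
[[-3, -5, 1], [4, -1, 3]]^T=[[-3, 4], [-5, -1], [1, 3]]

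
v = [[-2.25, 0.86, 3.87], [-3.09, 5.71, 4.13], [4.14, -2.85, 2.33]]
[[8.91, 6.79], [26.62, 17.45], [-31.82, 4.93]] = v @ [[-5.02, 1.6], [2.85, 2.36], [-1.25, 2.16]]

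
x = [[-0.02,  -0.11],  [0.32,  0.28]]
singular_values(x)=[0.43, 0.07]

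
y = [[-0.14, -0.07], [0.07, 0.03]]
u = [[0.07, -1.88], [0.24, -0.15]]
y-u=[[-0.21, 1.81], [-0.17, 0.18]]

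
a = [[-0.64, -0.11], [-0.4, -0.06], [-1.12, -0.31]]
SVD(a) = [[-0.47, -0.65], [-0.29, -0.53], [-0.84, 0.55]] @ diag([1.389670783017175, 0.0679346364414537]) @ [[0.97,0.24], [0.24,-0.97]]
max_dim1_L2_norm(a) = 1.16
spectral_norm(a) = 1.39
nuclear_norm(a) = 1.46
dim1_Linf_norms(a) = [0.64, 0.4, 1.12]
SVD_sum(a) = [[-0.63, -0.15], [-0.39, -0.1], [-1.13, -0.27]] + [[-0.01,0.04], [-0.01,0.04], [0.01,-0.04]]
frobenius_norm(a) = 1.39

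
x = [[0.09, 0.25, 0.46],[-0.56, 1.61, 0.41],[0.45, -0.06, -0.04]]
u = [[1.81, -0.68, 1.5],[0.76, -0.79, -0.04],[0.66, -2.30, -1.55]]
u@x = [[1.22,-0.73,0.49], [0.49,-1.08,0.03], [0.65,-3.44,-0.58]]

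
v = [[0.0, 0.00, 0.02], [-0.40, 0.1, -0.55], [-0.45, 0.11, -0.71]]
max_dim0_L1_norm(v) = 1.28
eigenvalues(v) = [-0.61, -0.0, 0.01]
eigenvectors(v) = [[0.03, -0.36, -0.15], [-0.6, -0.93, -0.99], [-0.80, 0.08, -0.05]]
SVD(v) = [[-0.02, -0.31, 0.95], [0.63, -0.74, -0.23], [0.78, 0.60, 0.21]] @ diag([1.0909894539846523, 0.036630053660290735, 0.0005004629001283137]) @ [[-0.55, 0.14, -0.82], [0.79, -0.24, -0.57], [-0.27, -0.96, 0.02]]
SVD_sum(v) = [[0.01, -0.0, 0.01], [-0.38, 0.09, -0.57], [-0.47, 0.12, -0.70]] + [[-0.01, 0.00, 0.01], [-0.02, 0.01, 0.02], [0.02, -0.01, -0.01]] + [[-0.00, -0.00, 0.0], [0.0, 0.0, -0.0], [-0.00, -0.0, 0.0]]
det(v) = 0.00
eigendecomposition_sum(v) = [[0.01, -0.0, 0.02],[-0.34, 0.08, -0.53],[-0.45, 0.11, -0.71]] + [[-0.01, 0.00, -0.00], [-0.02, 0.0, -0.0], [0.0, -0.00, 0.0]] + [[-0.01, 0.00, -0.00],[-0.04, 0.01, -0.01],[-0.00, 0.0, -0.0]]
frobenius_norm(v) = 1.09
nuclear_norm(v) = 1.13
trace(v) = -0.61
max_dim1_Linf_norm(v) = 0.71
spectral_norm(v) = 1.09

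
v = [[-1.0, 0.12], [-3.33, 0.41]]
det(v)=-0.010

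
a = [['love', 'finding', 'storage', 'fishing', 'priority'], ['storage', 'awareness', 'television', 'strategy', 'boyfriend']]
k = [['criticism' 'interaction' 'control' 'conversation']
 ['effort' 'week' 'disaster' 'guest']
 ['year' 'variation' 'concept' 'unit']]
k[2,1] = 'variation'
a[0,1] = 'finding'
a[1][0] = 'storage'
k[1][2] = 'disaster'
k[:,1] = ['interaction', 'week', 'variation']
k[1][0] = 'effort'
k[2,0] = 'year'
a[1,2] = 'television'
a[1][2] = 'television'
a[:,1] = ['finding', 'awareness']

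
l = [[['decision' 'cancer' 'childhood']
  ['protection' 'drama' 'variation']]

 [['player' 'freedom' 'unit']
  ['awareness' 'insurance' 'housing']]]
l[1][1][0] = 'awareness'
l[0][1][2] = 'variation'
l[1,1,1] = 'insurance'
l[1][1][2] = 'housing'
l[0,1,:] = ['protection', 'drama', 'variation']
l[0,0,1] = 'cancer'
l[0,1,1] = 'drama'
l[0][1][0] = 'protection'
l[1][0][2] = 'unit'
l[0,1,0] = 'protection'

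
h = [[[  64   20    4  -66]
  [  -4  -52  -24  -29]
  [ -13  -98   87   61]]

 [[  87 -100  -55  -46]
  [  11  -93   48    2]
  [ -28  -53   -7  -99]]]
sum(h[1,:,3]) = -143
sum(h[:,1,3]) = -27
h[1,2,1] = -53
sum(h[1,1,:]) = -32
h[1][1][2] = 48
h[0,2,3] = 61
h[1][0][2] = -55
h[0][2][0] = -13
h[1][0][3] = -46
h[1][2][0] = -28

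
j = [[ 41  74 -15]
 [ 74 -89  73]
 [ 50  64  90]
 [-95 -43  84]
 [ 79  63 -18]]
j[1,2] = 73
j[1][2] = 73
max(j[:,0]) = 79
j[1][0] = 74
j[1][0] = 74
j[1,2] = 73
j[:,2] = [-15, 73, 90, 84, -18]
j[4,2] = -18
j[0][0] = 41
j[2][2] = 90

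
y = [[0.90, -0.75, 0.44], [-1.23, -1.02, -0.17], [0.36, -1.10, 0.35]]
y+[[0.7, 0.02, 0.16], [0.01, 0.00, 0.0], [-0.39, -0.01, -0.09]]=[[1.6,-0.73,0.60],  [-1.22,-1.02,-0.17],  [-0.03,-1.11,0.26]]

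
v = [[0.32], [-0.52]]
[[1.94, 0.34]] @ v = [[0.44]]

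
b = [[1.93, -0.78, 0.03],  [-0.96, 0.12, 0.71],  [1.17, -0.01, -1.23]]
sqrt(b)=[[1.35+0.06j, -0.49+0.03j, -0.09-0.14j], [-0.46+0.23j, 0.19+0.12j, (0.04-0.56j)], [0.46-0.41j, (-0.16-0.21j), -0.03+1.00j]]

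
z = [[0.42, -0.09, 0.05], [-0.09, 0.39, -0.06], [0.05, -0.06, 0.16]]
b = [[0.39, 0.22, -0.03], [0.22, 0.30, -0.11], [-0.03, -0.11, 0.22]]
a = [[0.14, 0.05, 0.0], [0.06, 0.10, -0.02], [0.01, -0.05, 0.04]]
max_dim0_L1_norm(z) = 0.56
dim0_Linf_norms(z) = [0.42, 0.39, 0.16]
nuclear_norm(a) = 0.28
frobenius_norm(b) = 0.64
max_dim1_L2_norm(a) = 0.15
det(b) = 0.01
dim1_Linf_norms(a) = [0.14, 0.1, 0.05]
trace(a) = 0.28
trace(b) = 0.91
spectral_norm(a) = 0.18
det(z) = 0.02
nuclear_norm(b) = 0.91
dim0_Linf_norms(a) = [0.14, 0.1, 0.04]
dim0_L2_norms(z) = [0.43, 0.4, 0.18]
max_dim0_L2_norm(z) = 0.43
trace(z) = 0.97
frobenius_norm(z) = 0.62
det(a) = 0.00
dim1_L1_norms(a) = [0.19, 0.18, 0.1]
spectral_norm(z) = 0.51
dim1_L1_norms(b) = [0.64, 0.63, 0.36]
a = b @ z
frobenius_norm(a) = 0.20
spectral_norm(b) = 0.59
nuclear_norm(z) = 0.97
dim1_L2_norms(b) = [0.45, 0.39, 0.25]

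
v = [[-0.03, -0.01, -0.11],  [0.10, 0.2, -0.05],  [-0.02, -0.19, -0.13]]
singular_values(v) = [0.3, 0.17, 0.05]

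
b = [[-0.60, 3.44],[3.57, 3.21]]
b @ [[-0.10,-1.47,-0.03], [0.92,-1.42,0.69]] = [[3.22, -4.0, 2.39], [2.6, -9.81, 2.11]]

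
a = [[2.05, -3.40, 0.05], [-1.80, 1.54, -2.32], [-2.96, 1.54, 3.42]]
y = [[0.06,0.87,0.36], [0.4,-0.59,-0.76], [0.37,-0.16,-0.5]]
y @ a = [[-2.51, 1.69, -0.78],[4.13, -3.44, -1.21],[2.53, -2.27, -1.32]]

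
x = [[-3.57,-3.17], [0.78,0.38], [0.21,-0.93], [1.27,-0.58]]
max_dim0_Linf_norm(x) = 3.57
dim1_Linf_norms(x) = [3.57, 0.78, 0.93, 1.27]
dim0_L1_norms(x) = [5.83, 5.06]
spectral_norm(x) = 4.90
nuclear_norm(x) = 6.44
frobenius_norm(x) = 5.14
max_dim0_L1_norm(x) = 5.83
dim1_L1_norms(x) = [6.74, 1.16, 1.14, 1.85]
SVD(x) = [[-0.97, -0.08], [0.17, -0.14], [-0.09, -0.55], [0.12, -0.82]] @ diag([4.902627970446587, 1.539200761237721]) @ [[0.76, 0.65], [-0.65, 0.76]]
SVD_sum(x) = [[-3.65, -3.08], [0.64, 0.54], [-0.34, -0.28], [0.46, 0.38]] + [[0.08, -0.09], [0.14, -0.16], [0.55, -0.65], [0.81, -0.96]]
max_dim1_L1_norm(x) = 6.74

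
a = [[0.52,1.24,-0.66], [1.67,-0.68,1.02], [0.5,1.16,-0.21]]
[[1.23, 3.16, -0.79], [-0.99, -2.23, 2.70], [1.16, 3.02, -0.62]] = a@[[-0.18,-0.31,1.07], [1.09,2.77,-0.95], [0.05,0.17,0.26]]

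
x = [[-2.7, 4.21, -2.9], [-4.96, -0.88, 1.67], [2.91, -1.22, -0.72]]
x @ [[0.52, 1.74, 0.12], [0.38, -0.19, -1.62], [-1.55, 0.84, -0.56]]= [[4.69, -7.93, -5.52],[-5.50, -7.06, -0.10],[2.17, 4.69, 2.73]]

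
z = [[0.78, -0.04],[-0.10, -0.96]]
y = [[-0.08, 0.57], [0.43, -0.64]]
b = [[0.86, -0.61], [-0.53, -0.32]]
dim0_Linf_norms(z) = [0.78, 0.96]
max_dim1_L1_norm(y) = 1.07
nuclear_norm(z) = 1.75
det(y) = -0.19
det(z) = -0.75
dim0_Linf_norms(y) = [0.43, 0.64]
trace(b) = 0.54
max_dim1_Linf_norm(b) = 0.86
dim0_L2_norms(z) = [0.79, 0.96]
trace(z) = -0.18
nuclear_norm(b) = 1.64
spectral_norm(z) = 0.97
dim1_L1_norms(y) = [0.65, 1.07]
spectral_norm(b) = 1.09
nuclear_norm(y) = 1.15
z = b + y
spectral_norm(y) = 0.94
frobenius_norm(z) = 1.24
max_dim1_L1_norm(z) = 1.06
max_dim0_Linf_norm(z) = 0.96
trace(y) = -0.72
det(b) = -0.60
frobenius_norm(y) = 0.96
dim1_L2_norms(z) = [0.78, 0.97]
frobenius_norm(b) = 1.22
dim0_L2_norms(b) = [1.01, 0.69]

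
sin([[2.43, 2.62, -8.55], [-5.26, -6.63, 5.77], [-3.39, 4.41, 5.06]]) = [[1.52, 1.05, 1.46], [0.14, 1.05, -1.06], [1.27, 0.21, 0.04]]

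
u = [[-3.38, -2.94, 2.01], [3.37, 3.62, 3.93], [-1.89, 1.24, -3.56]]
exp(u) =[[-3.43, -10.88, -7.01], [9.75, 31.16, 20.13], [2.61, 8.39, 5.38]]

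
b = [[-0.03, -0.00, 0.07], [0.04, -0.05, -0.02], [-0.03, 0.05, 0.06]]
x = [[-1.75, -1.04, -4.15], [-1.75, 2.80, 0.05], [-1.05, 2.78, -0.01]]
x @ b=[[0.14, -0.16, -0.35],  [0.16, -0.14, -0.18],  [0.14, -0.14, -0.13]]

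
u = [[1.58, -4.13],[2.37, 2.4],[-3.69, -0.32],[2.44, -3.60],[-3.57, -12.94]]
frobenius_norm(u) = 15.61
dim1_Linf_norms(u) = [4.13, 2.4, 3.69, 3.6, 12.94]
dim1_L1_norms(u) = [5.71, 4.77, 4.01, 6.04, 16.51]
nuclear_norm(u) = 20.21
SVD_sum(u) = [[-0.80, -3.61], [0.61, 2.79], [-0.24, -1.08], [-0.64, -2.92], [-2.89, -13.09]] + [[2.38,-0.52], [1.76,-0.39], [-3.45,0.76], [3.08,-0.68], [-0.68,0.15]]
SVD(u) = [[0.25, 0.43], [-0.20, 0.32], [0.08, -0.62], [0.21, 0.56], [0.92, -0.12]] @ diag([14.548132898568943, 5.665918210279427]) @ [[-0.22, -0.98],[0.98, -0.22]]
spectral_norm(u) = 14.55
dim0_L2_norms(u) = [6.36, 14.26]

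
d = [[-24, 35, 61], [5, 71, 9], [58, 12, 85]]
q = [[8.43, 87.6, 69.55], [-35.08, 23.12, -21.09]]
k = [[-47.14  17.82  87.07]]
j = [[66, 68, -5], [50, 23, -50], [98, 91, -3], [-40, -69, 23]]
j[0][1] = 68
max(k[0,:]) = 87.07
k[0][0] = -47.14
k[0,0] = -47.14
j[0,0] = 66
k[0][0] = -47.14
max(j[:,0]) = 98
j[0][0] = 66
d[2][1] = 12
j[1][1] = 23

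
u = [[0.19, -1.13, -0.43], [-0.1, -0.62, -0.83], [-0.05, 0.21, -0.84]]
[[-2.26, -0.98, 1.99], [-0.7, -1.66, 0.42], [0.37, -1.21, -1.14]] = u @[[-2.95,1.13,0.93], [1.47,0.49,-1.92], [0.1,1.50,0.82]]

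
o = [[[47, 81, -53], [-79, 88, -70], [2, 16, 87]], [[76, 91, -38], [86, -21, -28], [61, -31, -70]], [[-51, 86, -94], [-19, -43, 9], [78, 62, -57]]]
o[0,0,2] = -53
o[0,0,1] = 81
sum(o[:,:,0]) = 201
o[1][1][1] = -21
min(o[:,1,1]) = -43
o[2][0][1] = 86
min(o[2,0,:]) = -94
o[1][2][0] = 61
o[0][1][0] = -79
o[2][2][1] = 62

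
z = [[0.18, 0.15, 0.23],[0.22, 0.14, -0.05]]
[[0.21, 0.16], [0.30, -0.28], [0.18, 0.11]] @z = [[0.07, 0.05, 0.04],[-0.01, 0.01, 0.08],[0.06, 0.04, 0.04]]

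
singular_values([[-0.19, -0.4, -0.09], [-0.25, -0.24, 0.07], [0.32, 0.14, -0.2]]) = [0.64, 0.29, 0.0]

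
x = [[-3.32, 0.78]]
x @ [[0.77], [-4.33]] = [[-5.93]]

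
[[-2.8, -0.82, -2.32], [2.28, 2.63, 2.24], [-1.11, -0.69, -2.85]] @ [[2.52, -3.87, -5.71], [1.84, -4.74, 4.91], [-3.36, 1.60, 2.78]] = [[-0.77, 11.01, 5.51], [3.06, -17.71, 6.12], [5.51, 3.01, -4.97]]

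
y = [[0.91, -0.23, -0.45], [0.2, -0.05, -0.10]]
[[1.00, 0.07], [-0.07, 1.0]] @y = [[0.92, -0.23, -0.46], [0.14, -0.03, -0.07]]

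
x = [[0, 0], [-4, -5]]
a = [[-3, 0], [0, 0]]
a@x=[[0, 0], [0, 0]]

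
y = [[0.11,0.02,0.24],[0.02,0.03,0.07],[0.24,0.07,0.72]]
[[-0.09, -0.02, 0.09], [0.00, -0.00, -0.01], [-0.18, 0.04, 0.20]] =y @[[-0.88, -0.96, 0.49], [0.82, -0.32, -1.03], [-0.03, 0.40, 0.22]]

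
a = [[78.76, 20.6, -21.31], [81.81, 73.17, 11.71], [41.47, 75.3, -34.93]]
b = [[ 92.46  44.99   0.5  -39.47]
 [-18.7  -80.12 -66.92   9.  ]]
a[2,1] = 75.3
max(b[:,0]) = 92.46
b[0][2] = 0.5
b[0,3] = -39.47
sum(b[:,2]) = -66.42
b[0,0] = 92.46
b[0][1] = 44.99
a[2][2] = -34.93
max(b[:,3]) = 9.0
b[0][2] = 0.5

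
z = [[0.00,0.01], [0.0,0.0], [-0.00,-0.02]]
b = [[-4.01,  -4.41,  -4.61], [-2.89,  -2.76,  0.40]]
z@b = [[-0.03, -0.03, 0.0], [0.0, 0.00, 0.0], [0.06, 0.06, -0.01]]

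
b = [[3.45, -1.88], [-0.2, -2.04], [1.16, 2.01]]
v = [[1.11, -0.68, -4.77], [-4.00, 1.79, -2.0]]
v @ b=[[-1.57, -10.29], [-16.48, -0.15]]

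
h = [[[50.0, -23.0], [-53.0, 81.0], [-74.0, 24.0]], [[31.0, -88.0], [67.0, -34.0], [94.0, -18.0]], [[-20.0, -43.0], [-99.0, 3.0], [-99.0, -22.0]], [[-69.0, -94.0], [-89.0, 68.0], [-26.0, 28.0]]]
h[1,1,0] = 67.0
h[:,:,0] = [[50.0, -53.0, -74.0], [31.0, 67.0, 94.0], [-20.0, -99.0, -99.0], [-69.0, -89.0, -26.0]]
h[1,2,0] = 94.0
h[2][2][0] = -99.0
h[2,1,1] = 3.0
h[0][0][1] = -23.0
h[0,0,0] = 50.0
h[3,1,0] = -89.0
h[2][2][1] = -22.0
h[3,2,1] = 28.0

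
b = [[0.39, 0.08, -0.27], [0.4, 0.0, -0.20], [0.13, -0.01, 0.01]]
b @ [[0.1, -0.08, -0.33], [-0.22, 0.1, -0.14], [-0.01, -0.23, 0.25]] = [[0.02, 0.04, -0.21], [0.04, 0.01, -0.18], [0.02, -0.01, -0.04]]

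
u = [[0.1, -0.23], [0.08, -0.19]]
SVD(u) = [[-0.77, -0.63], [-0.63, 0.77]] @ diag([0.32464840108883486, 0.0018481532574553567]) @ [[-0.39,0.92], [-0.92,-0.39]]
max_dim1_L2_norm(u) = 0.25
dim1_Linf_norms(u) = [0.23, 0.19]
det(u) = -0.00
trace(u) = -0.09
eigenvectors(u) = [[0.93, 0.76], [0.38, 0.65]]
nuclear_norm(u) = 0.33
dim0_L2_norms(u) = [0.13, 0.3]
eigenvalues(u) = [0.01, -0.1]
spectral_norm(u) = 0.32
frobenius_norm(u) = 0.32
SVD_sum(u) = [[0.1, -0.23], [0.08, -0.19]] + [[0.00, 0.0], [-0.00, -0.0]]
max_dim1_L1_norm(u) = 0.33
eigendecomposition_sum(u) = [[0.01, -0.01], [0.0, -0.01]] + [[0.09, -0.22], [0.08, -0.18]]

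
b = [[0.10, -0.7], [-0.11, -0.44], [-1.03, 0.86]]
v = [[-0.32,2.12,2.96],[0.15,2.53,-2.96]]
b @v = [[-0.14, -1.56, 2.37], [-0.03, -1.35, 0.98], [0.46, -0.01, -5.59]]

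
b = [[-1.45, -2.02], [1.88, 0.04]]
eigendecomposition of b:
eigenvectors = [[0.72+0.00j, (0.72-0j)], [(-0.27-0.64j), -0.27+0.64j]]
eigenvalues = [(-0.7+1.8j), (-0.7-1.8j)]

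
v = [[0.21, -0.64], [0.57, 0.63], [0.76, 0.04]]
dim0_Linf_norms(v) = [0.76, 0.64]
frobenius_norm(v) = 1.32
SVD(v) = [[0.21, 0.81], [-0.78, -0.20], [-0.59, 0.55]] @ diag([1.0684953507250023, 0.7829544593902344]) @ [[-0.79, -0.61],[0.61, -0.79]]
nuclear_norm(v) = 1.85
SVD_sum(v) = [[-0.18, -0.13], [0.66, 0.51], [0.50, 0.38]] + [[0.39, -0.51], [-0.09, 0.12], [0.26, -0.34]]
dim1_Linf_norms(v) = [0.64, 0.63, 0.76]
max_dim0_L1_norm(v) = 1.54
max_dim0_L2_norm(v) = 0.97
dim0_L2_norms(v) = [0.97, 0.9]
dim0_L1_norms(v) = [1.54, 1.31]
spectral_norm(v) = 1.07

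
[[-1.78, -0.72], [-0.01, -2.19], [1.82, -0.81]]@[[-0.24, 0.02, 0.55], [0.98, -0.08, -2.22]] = [[-0.28, 0.02, 0.62],[-2.14, 0.18, 4.86],[-1.23, 0.10, 2.80]]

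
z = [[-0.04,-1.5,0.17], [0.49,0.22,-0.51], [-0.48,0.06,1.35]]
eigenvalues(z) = [(0.23+0.73j), (0.23-0.73j), (1.07+0j)]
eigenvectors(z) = [[0.85+0.00j,0.85-0.00j,0.46+0.00j], [(-0.12-0.4j),-0.12+0.40j,(-0.25+0j)], [0.25+0.19j,(0.25-0.19j),0.85+0.00j]]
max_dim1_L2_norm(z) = 1.51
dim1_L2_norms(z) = [1.51, 0.74, 1.43]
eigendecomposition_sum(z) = [[(0.07+0.45j), -0.93+0.15j, (-0.3-0.2j)],[0.20-0.10j, 0.21+0.41j, -0.05+0.17j],[(-0.08+0.15j), (-0.31-0.16j), (-0.05-0.12j)]] + [[(0.07-0.45j), -0.93-0.15j, (-0.3+0.2j)], [(0.2+0.1j), (0.21-0.41j), -0.05-0.17j], [(-0.08-0.15j), -0.31+0.16j, (-0.05+0.12j)]] + [[-0.18-0.00j, (0.36-0j), 0.78+0.00j], [0.09+0.00j, (-0.19+0j), (-0.41-0j)], [-0.33-0.00j, (0.67-0j), (1.44+0j)]]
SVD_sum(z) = [[-0.34,  -0.60,  0.75], [0.22,  0.39,  -0.49], [-0.37,  -0.66,  0.83]] + [[0.26,-0.90,-0.60], [0.05,-0.17,-0.11], [-0.21,0.72,0.48]] + [[0.04, -0.0, 0.02], [0.22, -0.00, 0.10], [0.1, -0.0, 0.04]]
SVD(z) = [[-0.61, -0.77, 0.15], [0.40, -0.15, 0.9], [-0.68, 0.62, 0.40]] @ diag([1.655984314822341, 1.4395788541774979, 0.2663243730254159]) @ [[0.33,0.59,-0.74], [-0.23,0.81,0.54], [0.91,-0.01,0.4]]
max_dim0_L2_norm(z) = 1.52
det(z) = 0.63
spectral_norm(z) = 1.66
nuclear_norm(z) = 3.36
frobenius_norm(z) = 2.21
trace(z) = 1.53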